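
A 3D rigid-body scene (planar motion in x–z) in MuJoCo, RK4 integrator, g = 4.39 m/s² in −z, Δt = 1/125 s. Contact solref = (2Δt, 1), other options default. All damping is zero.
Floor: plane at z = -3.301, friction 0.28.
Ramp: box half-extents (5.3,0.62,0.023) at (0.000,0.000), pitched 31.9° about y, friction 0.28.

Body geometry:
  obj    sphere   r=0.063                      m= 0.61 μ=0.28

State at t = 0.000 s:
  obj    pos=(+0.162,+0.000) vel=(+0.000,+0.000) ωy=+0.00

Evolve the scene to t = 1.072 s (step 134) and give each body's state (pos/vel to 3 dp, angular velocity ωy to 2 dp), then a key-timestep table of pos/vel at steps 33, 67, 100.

State at t = 1.072 s:
  obj    pos=(+0.971,-0.503) vel=(+1.508,-0.939) ωy=+28.19

Key-timestep trajectory:
   step    t(s)  obj.x    obj.z    obj.vx   obj.vz 
     33  0.2640   +0.211  -0.030  +0.372  -0.231
     67  0.5360   +0.364  -0.126  +0.754  -0.469
    100  0.8000   +0.612  -0.280  +1.126  -0.701


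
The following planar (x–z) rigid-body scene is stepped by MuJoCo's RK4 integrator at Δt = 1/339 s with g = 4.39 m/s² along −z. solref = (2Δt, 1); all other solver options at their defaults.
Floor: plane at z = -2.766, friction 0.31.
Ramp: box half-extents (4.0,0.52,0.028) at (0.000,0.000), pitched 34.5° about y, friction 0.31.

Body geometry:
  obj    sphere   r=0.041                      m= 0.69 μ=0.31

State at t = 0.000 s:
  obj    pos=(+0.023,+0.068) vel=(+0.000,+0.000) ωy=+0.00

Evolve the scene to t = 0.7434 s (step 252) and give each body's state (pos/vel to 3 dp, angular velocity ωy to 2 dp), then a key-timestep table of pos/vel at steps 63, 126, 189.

State at t = 0.7434 s:
  obj    pos=(+0.427,-0.210) vel=(+1.088,-0.748) ωy=+32.20

Key-timestep trajectory:
   step    t(s)  obj.x    obj.z    obj.vx   obj.vz 
     63  0.1858   +0.048  +0.051  +0.272  -0.187
    126  0.3717   +0.124  -0.002  +0.544  -0.374
    189  0.5575   +0.251  -0.088  +0.816  -0.561


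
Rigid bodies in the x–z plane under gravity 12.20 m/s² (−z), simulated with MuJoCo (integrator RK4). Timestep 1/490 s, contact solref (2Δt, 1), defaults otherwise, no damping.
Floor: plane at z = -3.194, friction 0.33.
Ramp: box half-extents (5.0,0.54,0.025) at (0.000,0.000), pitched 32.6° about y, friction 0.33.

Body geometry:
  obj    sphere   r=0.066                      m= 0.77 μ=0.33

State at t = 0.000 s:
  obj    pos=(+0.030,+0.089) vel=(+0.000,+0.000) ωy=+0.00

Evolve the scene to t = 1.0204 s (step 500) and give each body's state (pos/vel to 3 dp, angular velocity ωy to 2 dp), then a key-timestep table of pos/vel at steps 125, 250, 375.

State at t = 1.0204 s:
  obj    pos=(+2.089,-1.228) vel=(+4.036,-2.581) ωy=+72.58

Key-timestep trajectory:
   step    t(s)  obj.x    obj.z    obj.vx   obj.vz 
    125  0.2551   +0.159  +0.007  +1.009  -0.645
    250  0.5102   +0.545  -0.240  +2.018  -1.291
    375  0.7653   +1.188  -0.652  +3.027  -1.936


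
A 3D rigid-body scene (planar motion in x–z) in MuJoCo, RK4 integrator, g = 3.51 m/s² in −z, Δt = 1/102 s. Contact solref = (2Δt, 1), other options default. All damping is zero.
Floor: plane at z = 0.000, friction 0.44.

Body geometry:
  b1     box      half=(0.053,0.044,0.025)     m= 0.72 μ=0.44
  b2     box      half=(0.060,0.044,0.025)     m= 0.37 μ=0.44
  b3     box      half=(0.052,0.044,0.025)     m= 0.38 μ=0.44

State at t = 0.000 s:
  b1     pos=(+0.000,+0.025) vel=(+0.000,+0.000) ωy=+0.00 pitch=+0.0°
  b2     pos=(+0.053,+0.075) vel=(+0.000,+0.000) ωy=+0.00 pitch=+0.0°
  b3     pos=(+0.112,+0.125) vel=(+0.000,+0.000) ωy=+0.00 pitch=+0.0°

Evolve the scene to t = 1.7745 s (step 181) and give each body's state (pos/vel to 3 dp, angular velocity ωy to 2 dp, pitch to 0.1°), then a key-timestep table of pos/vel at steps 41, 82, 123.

State at t = 1.7745 s:
  b1     pos=(+0.000,+0.025) vel=(+0.000,+0.000) ωy=+0.00 pitch=+0.0°
  b2     pos=(+0.113,+0.060) vel=(+0.000,+0.000) ωy=+0.00 pitch=+90.0°
  b3     pos=(+0.193,+0.052) vel=(+0.000,+0.000) ωy=+0.00 pitch=+90.0°

Key-timestep trajectory:
   step    t(s)  b1.x    b1.z    b1.vx   b1.vz   b2.x    b2.z    b2.vx   b2.vz   b3.x    b3.z    b3.vx   b3.vz 
     41  0.4020   +0.000  +0.025  +0.000  +0.000   +0.088  +0.065  +0.130  +0.008   +0.159  +0.057  +0.031  +0.018
     82  0.8039   +0.000  +0.025  +0.000  +0.000   +0.120  +0.062  -0.011  -0.003   +0.197  +0.054  +0.083  +0.048
    123  1.2059   +0.000  +0.025  +0.000  +0.000   +0.115  +0.061  -0.019  -0.005   +0.189  +0.054  +0.021  -0.007


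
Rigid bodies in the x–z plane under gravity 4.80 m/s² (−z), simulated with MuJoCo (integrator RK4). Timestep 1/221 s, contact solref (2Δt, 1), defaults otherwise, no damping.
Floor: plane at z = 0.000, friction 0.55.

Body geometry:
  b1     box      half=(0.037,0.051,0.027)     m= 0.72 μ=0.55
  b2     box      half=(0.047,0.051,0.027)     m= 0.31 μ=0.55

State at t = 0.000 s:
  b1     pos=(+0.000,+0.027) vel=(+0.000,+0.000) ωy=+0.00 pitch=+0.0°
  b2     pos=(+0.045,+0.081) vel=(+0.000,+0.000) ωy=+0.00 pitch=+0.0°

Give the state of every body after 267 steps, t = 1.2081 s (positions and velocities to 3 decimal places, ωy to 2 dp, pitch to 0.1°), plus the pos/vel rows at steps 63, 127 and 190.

State at t = 1.2081 s:
  b1     pos=(+0.000,+0.027) vel=(+0.000,+0.000) ωy=+0.00 pitch=+0.0°
  b2     pos=(+0.091,+0.047) vel=(+0.000,+0.000) ωy=+0.00 pitch=+90.0°

Key-timestep trajectory:
   step    t(s)  b1.x    b1.z    b1.vx   b1.vz   b2.x    b2.z    b2.vx   b2.vz 
     63  0.2851   +0.000  +0.027  +0.000  +0.000   +0.071  +0.053  +0.239  -0.001
    127  0.5747   +0.000  +0.027  +0.000  +0.000   +0.106  +0.053  -0.017  -0.004
    190  0.8597   +0.000  +0.027  +0.000  +0.000   +0.087  +0.049  +0.045  -0.021


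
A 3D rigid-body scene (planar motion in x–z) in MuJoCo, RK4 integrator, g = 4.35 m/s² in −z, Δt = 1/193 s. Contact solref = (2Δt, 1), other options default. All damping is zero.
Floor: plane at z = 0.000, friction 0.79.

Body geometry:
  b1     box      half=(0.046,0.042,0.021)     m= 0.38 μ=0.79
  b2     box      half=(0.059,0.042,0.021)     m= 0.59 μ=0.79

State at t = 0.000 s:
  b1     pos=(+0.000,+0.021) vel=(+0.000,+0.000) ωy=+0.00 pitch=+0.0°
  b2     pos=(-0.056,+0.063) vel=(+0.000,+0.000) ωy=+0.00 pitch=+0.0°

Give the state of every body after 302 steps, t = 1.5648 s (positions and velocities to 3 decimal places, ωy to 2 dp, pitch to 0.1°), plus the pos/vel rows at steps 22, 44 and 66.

State at t = 1.5648 s:
  b1     pos=(+0.000,+0.021) vel=(+0.000,+0.000) ωy=+0.00 pitch=+0.0°
  b2     pos=(-0.066,+0.053) vel=(+0.000,+0.000) ωy=+0.01 pitch=-37.6°

Key-timestep trajectory:
   step    t(s)  b1.x    b1.z    b1.vx   b1.vz   b2.x    b2.z    b2.vx   b2.vz 
     22  0.1140   +0.000  +0.021  +0.000  +0.000   -0.059  +0.061  -0.057  -0.039
     44  0.2280   +0.000  +0.021  +0.000  +0.000   -0.068  +0.052  -0.047  +0.070
     66  0.3420   +0.000  +0.021  +0.003  +0.000   -0.066  +0.053  +0.041  -0.013


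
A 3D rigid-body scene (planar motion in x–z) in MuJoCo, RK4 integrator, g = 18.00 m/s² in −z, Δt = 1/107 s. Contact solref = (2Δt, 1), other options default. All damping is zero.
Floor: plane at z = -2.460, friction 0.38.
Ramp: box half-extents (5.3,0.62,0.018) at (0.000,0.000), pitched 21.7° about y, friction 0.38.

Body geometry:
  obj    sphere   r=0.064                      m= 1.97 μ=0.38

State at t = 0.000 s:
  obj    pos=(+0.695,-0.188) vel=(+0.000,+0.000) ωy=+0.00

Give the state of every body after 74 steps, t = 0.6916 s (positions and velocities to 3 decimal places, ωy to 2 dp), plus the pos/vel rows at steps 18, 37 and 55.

State at t = 0.6916 s:
  obj    pos=(+1.751,-0.609) vel=(+3.054,-1.215) ωy=+51.35

Key-timestep trajectory:
   step    t(s)  obj.x    obj.z    obj.vx   obj.vz 
     18  0.1682   +0.757  -0.213  +0.743  -0.296
     37  0.3458   +0.959  -0.293  +1.527  -0.608
     55  0.5140   +1.279  -0.421  +2.270  -0.903


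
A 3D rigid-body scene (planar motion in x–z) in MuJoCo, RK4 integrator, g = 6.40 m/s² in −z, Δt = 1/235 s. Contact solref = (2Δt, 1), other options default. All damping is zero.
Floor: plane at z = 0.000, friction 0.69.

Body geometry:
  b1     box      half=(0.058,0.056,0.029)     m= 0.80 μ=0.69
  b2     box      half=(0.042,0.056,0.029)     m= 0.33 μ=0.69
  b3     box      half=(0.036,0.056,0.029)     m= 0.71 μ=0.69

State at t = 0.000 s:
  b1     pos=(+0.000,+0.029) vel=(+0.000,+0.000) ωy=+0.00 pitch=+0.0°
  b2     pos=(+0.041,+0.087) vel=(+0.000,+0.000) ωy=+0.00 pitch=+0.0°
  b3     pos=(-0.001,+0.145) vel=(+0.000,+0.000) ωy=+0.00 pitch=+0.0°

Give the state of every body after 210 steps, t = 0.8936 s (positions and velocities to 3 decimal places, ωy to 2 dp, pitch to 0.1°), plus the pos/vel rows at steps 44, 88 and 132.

State at t = 0.8936 s:
  b1     pos=(+0.000,+0.029) vel=(+0.000,+0.000) ωy=+0.00 pitch=+0.0°
  b2     pos=(+0.040,+0.087) vel=(+0.000,+0.000) ωy=+0.00 pitch=+0.0°
  b3     pos=(-0.037,+0.094) vel=(+0.000,+0.000) ωy=+0.00 pitch=-90.0°

Key-timestep trajectory:
   step    t(s)  b1.x    b1.z    b1.vx   b1.vz   b2.x    b2.z    b2.vx   b2.vz   b3.x    b3.z    b3.vx   b3.vz 
     44  0.1872   +0.000  +0.029  +0.000  +0.000   +0.041  +0.087  +0.000  +0.000   -0.002  +0.145  -0.007  +0.000
     88  0.3745   +0.000  +0.029  +0.000  +0.000   +0.041  +0.087  +0.000  +0.000   -0.006  +0.145  -0.050  -0.008
    132  0.5617   +0.000  +0.029  +0.000  +0.000   +0.041  +0.087  +0.000  +0.000   -0.029  +0.125  -0.185  -0.402


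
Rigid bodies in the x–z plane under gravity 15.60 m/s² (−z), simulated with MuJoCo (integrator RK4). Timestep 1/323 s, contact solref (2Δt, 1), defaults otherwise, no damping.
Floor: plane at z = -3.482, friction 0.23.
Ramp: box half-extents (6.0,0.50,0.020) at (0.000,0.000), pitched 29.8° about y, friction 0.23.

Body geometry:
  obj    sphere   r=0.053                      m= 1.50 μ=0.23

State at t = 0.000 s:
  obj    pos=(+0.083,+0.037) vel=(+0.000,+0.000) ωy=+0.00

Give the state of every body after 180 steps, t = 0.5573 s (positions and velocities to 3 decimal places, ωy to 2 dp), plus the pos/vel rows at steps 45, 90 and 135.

State at t = 0.5573 s:
  obj    pos=(+0.829,-0.391) vel=(+2.678,-1.534) ωy=+58.21

Key-timestep trajectory:
   step    t(s)  obj.x    obj.z    obj.vx   obj.vz 
     45  0.1393   +0.130  +0.010  +0.670  -0.384
     90  0.2786   +0.270  -0.070  +1.339  -0.767
    135  0.4180   +0.503  -0.204  +2.009  -1.150


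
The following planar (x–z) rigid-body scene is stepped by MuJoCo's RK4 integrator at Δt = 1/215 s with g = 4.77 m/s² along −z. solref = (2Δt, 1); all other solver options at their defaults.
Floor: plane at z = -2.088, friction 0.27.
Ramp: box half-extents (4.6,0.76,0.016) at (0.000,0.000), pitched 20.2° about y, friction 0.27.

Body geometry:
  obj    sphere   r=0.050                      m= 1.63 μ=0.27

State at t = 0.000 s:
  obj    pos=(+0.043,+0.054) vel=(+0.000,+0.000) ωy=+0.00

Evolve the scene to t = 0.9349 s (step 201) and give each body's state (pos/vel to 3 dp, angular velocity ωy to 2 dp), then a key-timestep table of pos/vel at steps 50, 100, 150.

State at t = 0.9349 s:
  obj    pos=(+0.526,-0.123) vel=(+1.032,-0.380) ωy=+21.99

Key-timestep trajectory:
   step    t(s)  obj.x    obj.z    obj.vx   obj.vz 
     50  0.2326   +0.073  +0.043  +0.257  -0.094
    100  0.4651   +0.163  +0.010  +0.514  -0.189
    150  0.6977   +0.312  -0.044  +0.770  -0.283


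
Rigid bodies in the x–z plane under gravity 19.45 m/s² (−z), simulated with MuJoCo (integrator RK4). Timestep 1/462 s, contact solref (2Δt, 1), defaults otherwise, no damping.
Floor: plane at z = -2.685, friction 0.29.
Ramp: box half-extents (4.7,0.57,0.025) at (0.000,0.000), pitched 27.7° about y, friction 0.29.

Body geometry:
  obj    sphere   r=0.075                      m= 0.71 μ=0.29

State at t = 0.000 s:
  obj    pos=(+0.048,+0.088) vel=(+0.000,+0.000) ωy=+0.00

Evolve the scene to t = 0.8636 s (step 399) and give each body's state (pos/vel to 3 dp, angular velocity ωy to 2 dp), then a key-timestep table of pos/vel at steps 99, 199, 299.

State at t = 0.8636 s:
  obj    pos=(+2.180,-1.032) vel=(+4.938,-2.593) ωy=+74.36

Key-timestep trajectory:
   step    t(s)  obj.x    obj.z    obj.vx   obj.vz 
     99  0.2143   +0.179  +0.019  +1.225  -0.643
    199  0.4307   +0.578  -0.191  +2.463  -1.293
    299  0.6472   +1.245  -0.541  +3.701  -1.943


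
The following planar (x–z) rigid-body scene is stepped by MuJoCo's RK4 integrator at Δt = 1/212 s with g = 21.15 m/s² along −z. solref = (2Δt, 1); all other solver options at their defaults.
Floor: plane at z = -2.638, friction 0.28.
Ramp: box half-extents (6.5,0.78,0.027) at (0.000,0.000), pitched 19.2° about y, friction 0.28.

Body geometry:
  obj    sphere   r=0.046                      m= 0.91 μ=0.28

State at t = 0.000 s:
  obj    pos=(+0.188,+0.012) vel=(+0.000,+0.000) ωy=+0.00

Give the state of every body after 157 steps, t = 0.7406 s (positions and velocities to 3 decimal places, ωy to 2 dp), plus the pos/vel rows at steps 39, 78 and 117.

State at t = 0.7406 s:
  obj    pos=(+1.475,-0.436) vel=(+3.475,-1.210) ωy=+79.97

Key-timestep trajectory:
   step    t(s)  obj.x    obj.z    obj.vx   obj.vz 
     39  0.1840   +0.267  -0.016  +0.863  -0.301
     78  0.3679   +0.506  -0.099  +1.726  -0.601
    117  0.5519   +0.903  -0.237  +2.589  -0.902


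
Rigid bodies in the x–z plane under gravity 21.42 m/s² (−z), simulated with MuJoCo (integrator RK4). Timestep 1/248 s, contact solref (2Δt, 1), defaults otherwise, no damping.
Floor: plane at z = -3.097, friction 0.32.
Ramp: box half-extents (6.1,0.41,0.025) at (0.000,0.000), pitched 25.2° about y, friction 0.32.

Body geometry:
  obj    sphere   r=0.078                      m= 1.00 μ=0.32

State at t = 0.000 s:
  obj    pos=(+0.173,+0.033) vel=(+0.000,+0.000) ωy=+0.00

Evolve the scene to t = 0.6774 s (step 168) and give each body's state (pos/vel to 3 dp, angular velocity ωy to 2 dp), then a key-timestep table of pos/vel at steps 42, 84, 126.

State at t = 0.6774 s:
  obj    pos=(+1.525,-0.604) vel=(+3.993,-1.879) ωy=+56.57

Key-timestep trajectory:
   step    t(s)  obj.x    obj.z    obj.vx   obj.vz 
     42  0.1694   +0.257  -0.007  +0.998  -0.470
     84  0.3387   +0.511  -0.127  +1.997  -0.940
    126  0.5081   +0.934  -0.326  +2.995  -1.409


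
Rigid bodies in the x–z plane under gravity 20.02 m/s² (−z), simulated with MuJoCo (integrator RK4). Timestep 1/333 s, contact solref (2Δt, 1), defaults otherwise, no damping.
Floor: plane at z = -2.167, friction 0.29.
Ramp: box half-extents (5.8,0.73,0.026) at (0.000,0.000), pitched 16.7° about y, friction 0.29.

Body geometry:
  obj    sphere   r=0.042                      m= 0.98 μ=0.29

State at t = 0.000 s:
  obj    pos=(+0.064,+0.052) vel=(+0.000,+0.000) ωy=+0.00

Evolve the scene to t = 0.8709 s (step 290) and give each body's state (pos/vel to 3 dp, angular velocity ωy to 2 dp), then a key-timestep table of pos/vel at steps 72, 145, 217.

State at t = 0.8709 s:
  obj    pos=(+1.557,-0.396) vel=(+3.428,-1.028) ωy=+85.20

Key-timestep trajectory:
   step    t(s)  obj.x    obj.z    obj.vx   obj.vz 
     72  0.2162   +0.156  +0.024  +0.851  -0.255
    145  0.4354   +0.437  -0.060  +1.714  -0.514
    217  0.6517   +0.900  -0.199  +2.565  -0.770


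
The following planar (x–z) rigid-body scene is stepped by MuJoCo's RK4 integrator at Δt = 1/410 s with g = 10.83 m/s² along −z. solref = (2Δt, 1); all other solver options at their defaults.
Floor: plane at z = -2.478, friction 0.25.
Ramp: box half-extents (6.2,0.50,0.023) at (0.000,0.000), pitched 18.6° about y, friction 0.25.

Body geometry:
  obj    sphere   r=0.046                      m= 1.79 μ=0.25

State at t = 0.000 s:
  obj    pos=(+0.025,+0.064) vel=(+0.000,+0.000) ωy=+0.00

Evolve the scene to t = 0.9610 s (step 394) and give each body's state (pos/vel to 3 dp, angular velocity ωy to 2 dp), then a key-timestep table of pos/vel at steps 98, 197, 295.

State at t = 0.9610 s:
  obj    pos=(+1.105,-0.299) vel=(+2.247,-0.756) ωy=+51.54

Key-timestep trajectory:
   step    t(s)  obj.x    obj.z    obj.vx   obj.vz 
     98  0.2390   +0.092  +0.042  +0.559  -0.188
    197  0.4805   +0.295  -0.027  +1.124  -0.378
    295  0.7195   +0.630  -0.139  +1.683  -0.566


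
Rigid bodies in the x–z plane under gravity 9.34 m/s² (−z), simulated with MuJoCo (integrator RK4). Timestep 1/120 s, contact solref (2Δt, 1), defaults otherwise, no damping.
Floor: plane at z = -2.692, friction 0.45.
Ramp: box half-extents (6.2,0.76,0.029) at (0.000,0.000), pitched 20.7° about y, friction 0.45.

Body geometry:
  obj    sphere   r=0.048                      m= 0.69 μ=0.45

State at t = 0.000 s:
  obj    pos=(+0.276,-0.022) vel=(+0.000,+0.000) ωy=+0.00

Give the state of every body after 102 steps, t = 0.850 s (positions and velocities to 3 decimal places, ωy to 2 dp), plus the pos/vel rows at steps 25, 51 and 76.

State at t = 0.850 s:
  obj    pos=(+1.073,-0.323) vel=(+1.875,-0.708) ωy=+41.75

Key-timestep trajectory:
   step    t(s)  obj.x    obj.z    obj.vx   obj.vz 
     25  0.2083   +0.324  -0.040  +0.460  -0.174
     51  0.4250   +0.475  -0.097  +0.938  -0.354
     76  0.6333   +0.718  -0.189  +1.397  -0.528


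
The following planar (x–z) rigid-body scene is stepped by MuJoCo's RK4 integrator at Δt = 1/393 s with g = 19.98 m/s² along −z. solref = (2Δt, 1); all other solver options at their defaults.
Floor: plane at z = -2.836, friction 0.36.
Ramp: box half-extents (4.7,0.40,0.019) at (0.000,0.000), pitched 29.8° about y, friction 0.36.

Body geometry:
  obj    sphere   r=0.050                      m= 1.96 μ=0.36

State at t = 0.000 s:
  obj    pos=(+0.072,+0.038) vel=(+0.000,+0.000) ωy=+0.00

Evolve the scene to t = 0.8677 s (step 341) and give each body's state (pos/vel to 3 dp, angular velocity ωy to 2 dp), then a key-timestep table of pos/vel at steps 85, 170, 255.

State at t = 0.8677 s:
  obj    pos=(+2.389,-1.289) vel=(+5.340,-3.058) ωy=+123.07

Key-timestep trajectory:
   step    t(s)  obj.x    obj.z    obj.vx   obj.vz 
     85  0.2163   +0.216  -0.044  +1.331  -0.762
    170  0.4326   +0.648  -0.292  +2.662  -1.525
    255  0.6489   +1.368  -0.704  +3.994  -2.287


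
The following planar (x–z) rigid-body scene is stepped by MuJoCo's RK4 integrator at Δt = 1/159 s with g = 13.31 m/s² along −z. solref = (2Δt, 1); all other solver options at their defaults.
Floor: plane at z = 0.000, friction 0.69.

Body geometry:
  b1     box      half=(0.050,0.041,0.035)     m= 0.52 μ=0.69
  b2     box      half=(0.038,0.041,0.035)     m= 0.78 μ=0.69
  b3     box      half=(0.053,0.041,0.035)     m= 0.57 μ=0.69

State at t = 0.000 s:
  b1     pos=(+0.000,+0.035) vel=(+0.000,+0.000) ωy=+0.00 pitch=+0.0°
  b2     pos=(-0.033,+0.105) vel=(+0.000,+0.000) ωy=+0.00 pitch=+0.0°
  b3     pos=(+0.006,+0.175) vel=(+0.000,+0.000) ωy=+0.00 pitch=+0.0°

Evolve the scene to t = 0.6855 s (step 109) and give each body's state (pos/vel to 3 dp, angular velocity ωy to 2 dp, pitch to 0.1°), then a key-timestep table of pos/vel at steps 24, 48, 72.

State at t = 0.6855 s:
  b1     pos=(+0.000,+0.035) vel=(+0.000,+0.000) ωy=+0.00 pitch=+0.0°
  b2     pos=(-0.033,+0.105) vel=(+0.000,+0.000) ωy=+0.00 pitch=-0.1°
  b3     pos=(+0.133,+0.035) vel=(+0.000,+0.000) ωy=+0.00 pitch=+180.0°

Key-timestep trajectory:
   step    t(s)  b1.x    b1.z    b1.vx   b1.vz   b2.x    b2.z    b2.vx   b2.vz   b3.x    b3.z    b3.vx   b3.vz 
     24  0.1509   +0.000  +0.035  +0.000  +0.000   -0.033  +0.105  -0.001  +0.000   +0.009  +0.175  +0.053  -0.006
     48  0.3019   +0.000  +0.035  +0.000  +0.000   -0.033  +0.105  -0.001  +0.001   +0.032  +0.162  +0.275  -0.340
     72  0.4528   +0.000  +0.035  +0.000  +0.000   -0.033  +0.105  +0.000  +0.000   +0.105  +0.087  +0.600  -0.939


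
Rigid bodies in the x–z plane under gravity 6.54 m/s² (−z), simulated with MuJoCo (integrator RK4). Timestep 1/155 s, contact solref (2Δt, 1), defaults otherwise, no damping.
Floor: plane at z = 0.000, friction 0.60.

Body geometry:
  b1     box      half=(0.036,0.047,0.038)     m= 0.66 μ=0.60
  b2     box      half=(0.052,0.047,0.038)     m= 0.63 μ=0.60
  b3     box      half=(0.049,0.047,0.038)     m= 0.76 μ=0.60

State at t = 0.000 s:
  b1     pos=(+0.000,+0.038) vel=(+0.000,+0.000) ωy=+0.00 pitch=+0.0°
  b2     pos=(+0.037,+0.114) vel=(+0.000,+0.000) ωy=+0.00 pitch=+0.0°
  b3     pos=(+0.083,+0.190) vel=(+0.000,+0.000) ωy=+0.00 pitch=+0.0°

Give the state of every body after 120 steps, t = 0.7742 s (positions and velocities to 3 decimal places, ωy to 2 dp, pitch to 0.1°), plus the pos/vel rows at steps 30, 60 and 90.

State at t = 0.7742 s:
  b1     pos=(+0.000,+0.038) vel=(+0.000,+0.000) ωy=+0.00 pitch=+0.0°
  b2     pos=(+0.085,+0.052) vel=(+0.000,+0.000) ωy=+0.00 pitch=+90.0°
  b3     pos=(+0.294,+0.038) vel=(-0.002,+0.003) ωy=-0.05 pitch=+180.0°

Key-timestep trajectory:
   step    t(s)  b1.x    b1.z    b1.vx   b1.vz   b2.x    b2.z    b2.vx   b2.vz   b3.x    b3.z    b3.vx   b3.vz 
     30  0.1935   +0.000  +0.038  -0.001  +0.000   +0.050  +0.111  +0.151  -0.058   +0.120  +0.166  +0.390  -0.355
     60  0.3871   +0.000  +0.038  +0.000  +0.000   +0.087  +0.049  -0.060  +0.092   +0.210  +0.050  +0.338  +0.204
     90  0.5806   +0.000  +0.038  +0.000  +0.000   +0.085  +0.052  +0.000  +0.000   +0.258  +0.060  +0.261  -0.062


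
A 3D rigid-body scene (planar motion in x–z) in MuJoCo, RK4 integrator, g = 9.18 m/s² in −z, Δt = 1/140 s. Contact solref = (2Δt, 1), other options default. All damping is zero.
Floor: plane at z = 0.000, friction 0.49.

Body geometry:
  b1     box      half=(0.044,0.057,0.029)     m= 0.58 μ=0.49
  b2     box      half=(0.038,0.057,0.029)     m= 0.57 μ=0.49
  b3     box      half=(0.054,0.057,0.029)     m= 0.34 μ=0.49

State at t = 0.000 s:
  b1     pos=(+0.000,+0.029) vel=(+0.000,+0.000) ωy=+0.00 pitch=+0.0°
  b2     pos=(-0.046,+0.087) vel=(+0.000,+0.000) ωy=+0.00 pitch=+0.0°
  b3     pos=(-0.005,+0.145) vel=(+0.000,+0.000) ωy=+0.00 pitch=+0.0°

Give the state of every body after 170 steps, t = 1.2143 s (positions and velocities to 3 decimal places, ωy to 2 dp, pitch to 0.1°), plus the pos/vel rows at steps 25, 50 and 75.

State at t = 1.2143 s:
  b1     pos=(+0.000,+0.029) vel=(+0.000,+0.000) ωy=+0.00 pitch=+0.0°
  b2     pos=(-0.083,+0.038) vel=(+0.000,+0.000) ωy=+0.00 pitch=-90.0°
  b3     pos=(+0.123,+0.029) vel=(+0.000,+0.000) ωy=+0.00 pitch=+180.0°

Key-timestep trajectory:
   step    t(s)  b1.x    b1.z    b1.vx   b1.vz   b2.x    b2.z    b2.vx   b2.vz   b3.x    b3.z    b3.vx   b3.vz 
     25  0.1786   +0.000  +0.029  +0.000  +0.000   -0.046  +0.087  +0.000  +0.000   +0.003  +0.143  +0.117  -0.042
     50  0.3571   +0.000  +0.029  +0.000  +0.000   -0.048  +0.087  -0.038  -0.005   +0.047  +0.112  +0.408  -0.180
     75  0.5357   +0.000  +0.029  +0.000  +0.000   -0.071  +0.070  -0.232  -0.413   +0.124  +0.023  +0.034  +0.059


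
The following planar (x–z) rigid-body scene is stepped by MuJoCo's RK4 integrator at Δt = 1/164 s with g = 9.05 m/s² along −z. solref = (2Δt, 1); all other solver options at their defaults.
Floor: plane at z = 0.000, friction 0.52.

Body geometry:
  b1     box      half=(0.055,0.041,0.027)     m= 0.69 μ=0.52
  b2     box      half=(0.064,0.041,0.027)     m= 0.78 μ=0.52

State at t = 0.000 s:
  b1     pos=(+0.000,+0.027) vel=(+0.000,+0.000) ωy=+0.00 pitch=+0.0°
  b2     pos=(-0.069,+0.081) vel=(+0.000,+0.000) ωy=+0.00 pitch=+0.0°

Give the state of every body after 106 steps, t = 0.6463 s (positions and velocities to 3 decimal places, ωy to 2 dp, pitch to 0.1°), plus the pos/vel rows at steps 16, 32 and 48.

State at t = 0.6463 s:
  b1     pos=(+0.000,+0.027) vel=(+0.000,+0.000) ωy=+0.00 pitch=+0.0°
  b2     pos=(-0.083,+0.064) vel=(+0.000,+0.000) ωy=+0.01 pitch=-43.8°

Key-timestep trajectory:
   step    t(s)  b1.x    b1.z    b1.vx   b1.vz   b2.x    b2.z    b2.vx   b2.vz 
     16  0.0976   +0.000  +0.027  +0.000  +0.000   -0.075  +0.077  -0.130  -0.111
     32  0.1951   +0.000  +0.027  +0.000  +0.000   -0.088  +0.065  -0.066  +0.082
     48  0.2927   +0.000  +0.027  +0.000  +0.000   -0.086  +0.065  +0.118  -0.044


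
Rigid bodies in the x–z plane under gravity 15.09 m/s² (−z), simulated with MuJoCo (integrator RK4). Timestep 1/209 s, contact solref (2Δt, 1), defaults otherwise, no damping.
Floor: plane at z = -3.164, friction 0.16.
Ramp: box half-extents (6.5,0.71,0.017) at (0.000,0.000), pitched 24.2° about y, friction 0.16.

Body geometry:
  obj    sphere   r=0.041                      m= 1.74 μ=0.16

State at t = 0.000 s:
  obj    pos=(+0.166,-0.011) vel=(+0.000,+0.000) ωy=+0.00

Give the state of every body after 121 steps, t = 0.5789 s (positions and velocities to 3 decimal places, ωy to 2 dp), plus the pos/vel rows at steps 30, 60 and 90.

State at t = 0.5789 s:
  obj    pos=(+0.842,-0.315) vel=(+2.334,-1.049) ωy=+62.36

Key-timestep trajectory:
   step    t(s)  obj.x    obj.z    obj.vx   obj.vz 
     30  0.1435   +0.208  -0.030  +0.579  -0.260
     60  0.2871   +0.332  -0.086  +1.157  -0.520
     90  0.4306   +0.540  -0.179  +1.736  -0.780


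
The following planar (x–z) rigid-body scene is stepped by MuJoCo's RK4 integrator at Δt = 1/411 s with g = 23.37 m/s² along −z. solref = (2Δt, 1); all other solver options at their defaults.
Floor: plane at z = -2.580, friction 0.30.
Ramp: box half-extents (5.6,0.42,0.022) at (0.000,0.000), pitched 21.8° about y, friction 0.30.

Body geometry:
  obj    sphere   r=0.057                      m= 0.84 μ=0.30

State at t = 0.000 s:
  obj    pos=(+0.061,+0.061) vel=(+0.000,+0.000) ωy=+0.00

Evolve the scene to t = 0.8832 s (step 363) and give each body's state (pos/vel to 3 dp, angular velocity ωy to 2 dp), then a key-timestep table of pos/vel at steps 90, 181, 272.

State at t = 0.8832 s:
  obj    pos=(+2.306,-0.837) vel=(+5.084,-2.033) ωy=+96.05

Key-timestep trajectory:
   step    t(s)  obj.x    obj.z    obj.vx   obj.vz 
     90  0.2190   +0.199  +0.005  +1.261  -0.504
    181  0.4404   +0.619  -0.163  +2.535  -1.014
    272  0.6618   +1.321  -0.443  +3.809  -1.524


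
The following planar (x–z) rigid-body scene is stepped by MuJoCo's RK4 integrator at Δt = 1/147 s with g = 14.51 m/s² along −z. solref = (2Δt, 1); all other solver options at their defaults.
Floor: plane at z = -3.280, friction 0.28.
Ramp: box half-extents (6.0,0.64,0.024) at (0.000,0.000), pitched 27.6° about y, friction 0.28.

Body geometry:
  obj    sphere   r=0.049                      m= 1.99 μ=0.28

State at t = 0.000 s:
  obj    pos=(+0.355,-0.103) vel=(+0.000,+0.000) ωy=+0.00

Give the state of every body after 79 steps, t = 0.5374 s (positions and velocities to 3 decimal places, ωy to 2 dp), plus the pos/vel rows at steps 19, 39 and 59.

State at t = 0.5374 s:
  obj    pos=(+0.970,-0.425) vel=(+2.287,-1.196) ωy=+52.64

Key-timestep trajectory:
   step    t(s)  obj.x    obj.z    obj.vx   obj.vz 
     19  0.1293   +0.391  -0.122  +0.550  -0.288
     39  0.2653   +0.505  -0.182  +1.129  -0.590
     59  0.4014   +0.698  -0.282  +1.708  -0.893


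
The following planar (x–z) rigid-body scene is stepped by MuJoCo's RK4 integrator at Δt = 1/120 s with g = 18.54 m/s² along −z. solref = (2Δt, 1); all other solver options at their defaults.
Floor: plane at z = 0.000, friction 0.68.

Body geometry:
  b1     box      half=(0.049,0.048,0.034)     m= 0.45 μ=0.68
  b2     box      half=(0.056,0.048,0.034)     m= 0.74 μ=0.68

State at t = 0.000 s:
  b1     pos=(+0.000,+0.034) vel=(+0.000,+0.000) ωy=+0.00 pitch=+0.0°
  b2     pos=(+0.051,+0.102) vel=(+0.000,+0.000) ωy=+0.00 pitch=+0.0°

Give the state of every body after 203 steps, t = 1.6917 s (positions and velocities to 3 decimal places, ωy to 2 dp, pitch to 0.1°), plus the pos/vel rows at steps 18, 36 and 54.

State at t = 1.6917 s:
  b1     pos=(+0.000,+0.034) vel=(+0.000,+0.000) ωy=+0.00 pitch=+0.0°
  b2     pos=(+0.099,+0.056) vel=(+0.000,+0.000) ωy=+0.00 pitch=+90.0°

Key-timestep trajectory:
   step    t(s)  b1.x    b1.z    b1.vx   b1.vz   b2.x    b2.z    b2.vx   b2.vz 
     18  0.1500   +0.000  +0.034  -0.001  +0.000   +0.060  +0.100  +0.157  -0.048
     36  0.3000   +0.000  +0.034  +0.000  +0.000   +0.106  +0.057  +0.189  +0.184
     54  0.4500   +0.000  +0.034  +0.000  +0.000   +0.095  +0.056  +0.013  +0.060


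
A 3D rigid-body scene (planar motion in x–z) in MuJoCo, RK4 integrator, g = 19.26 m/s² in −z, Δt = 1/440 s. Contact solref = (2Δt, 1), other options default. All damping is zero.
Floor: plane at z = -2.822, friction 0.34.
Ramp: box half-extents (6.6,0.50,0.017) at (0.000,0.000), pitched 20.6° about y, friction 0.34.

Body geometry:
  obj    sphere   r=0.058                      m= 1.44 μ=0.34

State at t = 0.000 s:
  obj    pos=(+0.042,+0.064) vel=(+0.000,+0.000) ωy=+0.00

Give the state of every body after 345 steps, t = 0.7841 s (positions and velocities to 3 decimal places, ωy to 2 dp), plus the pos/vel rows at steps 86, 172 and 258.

State at t = 0.7841 s:
  obj    pos=(+1.435,-0.459) vel=(+3.553,-1.335) ωy=+65.43

Key-timestep trajectory:
   step    t(s)  obj.x    obj.z    obj.vx   obj.vz 
     86  0.1955   +0.129  +0.032  +0.886  -0.333
    172  0.3909   +0.388  -0.066  +1.771  -0.666
    258  0.5864   +0.821  -0.228  +2.657  -0.999


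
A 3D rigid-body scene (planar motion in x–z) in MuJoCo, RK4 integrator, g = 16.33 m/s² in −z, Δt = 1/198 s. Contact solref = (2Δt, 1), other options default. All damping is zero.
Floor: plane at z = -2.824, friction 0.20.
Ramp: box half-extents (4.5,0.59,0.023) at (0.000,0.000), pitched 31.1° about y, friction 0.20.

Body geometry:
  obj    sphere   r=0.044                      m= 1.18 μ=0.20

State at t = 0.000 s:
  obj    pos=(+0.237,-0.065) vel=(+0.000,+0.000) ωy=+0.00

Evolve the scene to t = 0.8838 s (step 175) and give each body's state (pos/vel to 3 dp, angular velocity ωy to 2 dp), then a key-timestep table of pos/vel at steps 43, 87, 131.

State at t = 0.8838 s:
  obj    pos=(+2.253,-1.281) vel=(+4.560,-2.751) ωy=+120.98

Key-timestep trajectory:
   step    t(s)  obj.x    obj.z    obj.vx   obj.vz 
     43  0.2172   +0.359  -0.138  +1.121  -0.676
     87  0.4394   +0.735  -0.365  +2.267  -1.368
    131  0.6616   +1.367  -0.746  +3.414  -2.059


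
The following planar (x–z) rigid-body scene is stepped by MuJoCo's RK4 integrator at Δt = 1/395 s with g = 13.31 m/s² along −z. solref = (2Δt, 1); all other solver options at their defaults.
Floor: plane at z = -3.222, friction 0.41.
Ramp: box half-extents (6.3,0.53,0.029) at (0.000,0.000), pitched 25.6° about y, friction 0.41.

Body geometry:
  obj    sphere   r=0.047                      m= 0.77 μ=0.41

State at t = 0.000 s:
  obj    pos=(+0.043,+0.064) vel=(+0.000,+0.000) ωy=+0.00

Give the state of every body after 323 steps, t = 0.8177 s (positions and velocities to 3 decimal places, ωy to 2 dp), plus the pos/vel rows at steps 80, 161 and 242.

State at t = 0.8177 s:
  obj    pos=(+1.282,-0.530) vel=(+3.029,-1.451) ωy=+71.46

Key-timestep trajectory:
   step    t(s)  obj.x    obj.z    obj.vx   obj.vz 
     80  0.2025   +0.119  +0.027  +0.750  -0.360
    161  0.4076   +0.351  -0.084  +1.510  -0.723
    242  0.6127   +0.738  -0.269  +2.270  -1.087


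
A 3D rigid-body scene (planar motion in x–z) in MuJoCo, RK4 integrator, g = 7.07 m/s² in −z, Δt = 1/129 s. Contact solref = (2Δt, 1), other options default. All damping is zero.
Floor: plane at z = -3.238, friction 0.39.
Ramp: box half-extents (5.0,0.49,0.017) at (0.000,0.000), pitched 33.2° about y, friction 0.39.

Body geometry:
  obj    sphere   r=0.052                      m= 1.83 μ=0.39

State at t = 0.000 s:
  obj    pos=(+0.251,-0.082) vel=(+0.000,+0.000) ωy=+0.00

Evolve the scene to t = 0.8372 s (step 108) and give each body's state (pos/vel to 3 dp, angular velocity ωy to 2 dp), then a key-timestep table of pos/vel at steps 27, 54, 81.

State at t = 0.8372 s:
  obj    pos=(+1.062,-0.613) vel=(+1.937,-1.268) ωy=+44.51

Key-timestep trajectory:
   step    t(s)  obj.x    obj.z    obj.vx   obj.vz 
     27  0.2093   +0.302  -0.115  +0.484  -0.317
     54  0.4186   +0.454  -0.215  +0.969  -0.634
     81  0.6279   +0.707  -0.380  +1.453  -0.951


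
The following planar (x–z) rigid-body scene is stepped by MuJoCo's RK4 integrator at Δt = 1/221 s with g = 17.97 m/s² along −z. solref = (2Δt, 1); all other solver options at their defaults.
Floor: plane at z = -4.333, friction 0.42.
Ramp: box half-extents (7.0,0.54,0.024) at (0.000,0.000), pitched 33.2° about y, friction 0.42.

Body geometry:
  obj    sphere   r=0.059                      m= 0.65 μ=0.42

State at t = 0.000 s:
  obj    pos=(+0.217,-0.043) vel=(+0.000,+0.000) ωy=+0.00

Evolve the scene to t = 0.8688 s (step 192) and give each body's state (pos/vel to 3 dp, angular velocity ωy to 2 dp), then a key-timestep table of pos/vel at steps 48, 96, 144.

State at t = 0.8688 s:
  obj    pos=(+2.437,-1.495) vel=(+5.109,-3.343) ωy=+103.48

Key-timestep trajectory:
   step    t(s)  obj.x    obj.z    obj.vx   obj.vz 
     48  0.2172   +0.356  -0.134  +1.278  -0.836
     96  0.4344   +0.772  -0.406  +2.555  -1.672
    144  0.6516   +1.466  -0.860  +3.832  -2.508


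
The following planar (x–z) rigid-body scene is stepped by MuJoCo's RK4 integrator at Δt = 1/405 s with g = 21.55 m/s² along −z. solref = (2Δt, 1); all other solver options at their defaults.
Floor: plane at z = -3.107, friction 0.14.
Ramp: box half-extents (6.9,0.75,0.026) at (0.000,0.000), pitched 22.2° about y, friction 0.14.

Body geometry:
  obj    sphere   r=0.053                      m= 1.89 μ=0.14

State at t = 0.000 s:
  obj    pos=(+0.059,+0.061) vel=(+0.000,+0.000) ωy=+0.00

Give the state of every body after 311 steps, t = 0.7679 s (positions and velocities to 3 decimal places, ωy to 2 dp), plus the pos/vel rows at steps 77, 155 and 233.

State at t = 0.7679 s:
  obj    pos=(+1.647,-0.587) vel=(+4.135,-1.688) ωy=+84.25

Key-timestep trajectory:
   step    t(s)  obj.x    obj.z    obj.vx   obj.vz 
     77  0.1901   +0.156  +0.021  +1.024  -0.418
    155  0.3827   +0.454  -0.100  +2.061  -0.841
    233  0.5753   +0.950  -0.303  +3.098  -1.264


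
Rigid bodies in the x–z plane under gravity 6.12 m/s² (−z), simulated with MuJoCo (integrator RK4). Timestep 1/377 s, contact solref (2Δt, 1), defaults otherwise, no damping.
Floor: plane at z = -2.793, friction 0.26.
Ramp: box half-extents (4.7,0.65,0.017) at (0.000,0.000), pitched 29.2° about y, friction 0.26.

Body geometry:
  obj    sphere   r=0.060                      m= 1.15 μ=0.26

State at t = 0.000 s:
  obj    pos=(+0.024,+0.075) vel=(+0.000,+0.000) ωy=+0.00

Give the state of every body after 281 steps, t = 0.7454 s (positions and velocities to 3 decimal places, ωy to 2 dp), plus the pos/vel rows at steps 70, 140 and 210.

State at t = 0.7454 s:
  obj    pos=(+0.541,-0.214) vel=(+1.388,-0.776) ωy=+26.49

Key-timestep trajectory:
   step    t(s)  obj.x    obj.z    obj.vx   obj.vz 
     70  0.1857   +0.056  +0.057  +0.346  -0.193
    140  0.3714   +0.152  +0.003  +0.691  -0.386
    210  0.5570   +0.313  -0.087  +1.037  -0.580


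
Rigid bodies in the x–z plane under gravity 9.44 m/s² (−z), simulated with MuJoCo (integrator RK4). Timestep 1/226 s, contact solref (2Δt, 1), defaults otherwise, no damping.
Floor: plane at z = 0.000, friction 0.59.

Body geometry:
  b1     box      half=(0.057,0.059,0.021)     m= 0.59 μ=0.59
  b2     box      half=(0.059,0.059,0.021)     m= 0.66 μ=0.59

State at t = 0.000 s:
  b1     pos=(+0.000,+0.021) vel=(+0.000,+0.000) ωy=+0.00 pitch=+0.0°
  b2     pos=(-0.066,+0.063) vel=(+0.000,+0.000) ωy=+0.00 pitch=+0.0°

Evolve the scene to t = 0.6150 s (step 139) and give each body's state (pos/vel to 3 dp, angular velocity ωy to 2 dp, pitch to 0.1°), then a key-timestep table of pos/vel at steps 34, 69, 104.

State at t = 0.6150 s:
  b1     pos=(+0.000,+0.021) vel=(+0.000,+0.000) ωy=+0.00 pitch=+0.0°
  b2     pos=(-0.076,+0.053) vel=(+0.000,+0.000) ωy=+0.01 pitch=-38.5°

Key-timestep trajectory:
   step    t(s)  b1.x    b1.z    b1.vx   b1.vz   b2.x    b2.z    b2.vx   b2.vz 
     34  0.1504   +0.000  +0.021  +0.000  +0.000   -0.077  +0.053  -0.129  -0.207
     69  0.3053   +0.000  +0.021  +0.001  +0.000   -0.076  +0.053  +0.002  +0.002
    104  0.4602   +0.000  +0.021  +0.000  +0.000   -0.076  +0.053  +0.000  +0.000


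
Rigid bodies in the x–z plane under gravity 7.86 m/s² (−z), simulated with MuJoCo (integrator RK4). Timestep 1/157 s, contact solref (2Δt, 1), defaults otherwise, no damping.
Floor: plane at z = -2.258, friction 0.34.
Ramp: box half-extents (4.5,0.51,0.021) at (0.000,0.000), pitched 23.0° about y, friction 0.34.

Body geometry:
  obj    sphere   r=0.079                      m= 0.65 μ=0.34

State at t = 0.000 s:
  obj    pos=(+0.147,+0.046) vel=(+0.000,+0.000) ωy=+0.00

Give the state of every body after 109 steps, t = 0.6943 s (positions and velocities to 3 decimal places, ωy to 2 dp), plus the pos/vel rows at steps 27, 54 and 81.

State at t = 0.6943 s:
  obj    pos=(+0.634,-0.160) vel=(+1.402,-0.595) ωy=+19.27

Key-timestep trajectory:
   step    t(s)  obj.x    obj.z    obj.vx   obj.vz 
     27  0.1720   +0.177  +0.034  +0.347  -0.147
     54  0.3439   +0.267  -0.005  +0.695  -0.295
     81  0.5159   +0.416  -0.068  +1.042  -0.442


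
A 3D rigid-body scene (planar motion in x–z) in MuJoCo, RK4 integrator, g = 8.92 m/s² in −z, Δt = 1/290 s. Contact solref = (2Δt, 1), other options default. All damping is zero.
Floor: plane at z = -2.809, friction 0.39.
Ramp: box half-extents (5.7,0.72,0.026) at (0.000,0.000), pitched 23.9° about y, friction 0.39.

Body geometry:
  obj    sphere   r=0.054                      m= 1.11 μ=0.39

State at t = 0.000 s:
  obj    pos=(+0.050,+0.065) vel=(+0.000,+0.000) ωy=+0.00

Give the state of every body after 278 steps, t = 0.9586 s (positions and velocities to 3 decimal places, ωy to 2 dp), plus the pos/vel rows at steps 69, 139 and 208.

State at t = 0.9586 s:
  obj    pos=(+1.135,-0.415) vel=(+2.262,-1.003) ωy=+45.82

Key-timestep trajectory:
   step    t(s)  obj.x    obj.z    obj.vx   obj.vz 
     69  0.2379   +0.117  +0.036  +0.562  -0.249
    139  0.4793   +0.321  -0.055  +1.131  -0.501
    208  0.7172   +0.657  -0.204  +1.693  -0.750


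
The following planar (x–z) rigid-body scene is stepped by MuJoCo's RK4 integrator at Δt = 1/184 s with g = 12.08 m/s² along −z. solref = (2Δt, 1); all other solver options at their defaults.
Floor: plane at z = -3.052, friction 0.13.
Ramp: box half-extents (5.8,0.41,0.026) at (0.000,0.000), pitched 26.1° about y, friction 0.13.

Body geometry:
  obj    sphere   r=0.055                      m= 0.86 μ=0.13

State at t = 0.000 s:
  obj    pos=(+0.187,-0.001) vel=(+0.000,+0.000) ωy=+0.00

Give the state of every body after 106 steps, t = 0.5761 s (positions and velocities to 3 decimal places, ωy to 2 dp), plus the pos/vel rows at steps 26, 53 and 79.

State at t = 0.5761 s:
  obj    pos=(+0.769,-0.286) vel=(+2.019,-0.992) ωy=+36.88

Key-timestep trajectory:
   step    t(s)  obj.x    obj.z    obj.vx   obj.vz 
     26  0.1413   +0.222  -0.019  +0.498  -0.235
     53  0.2880   +0.332  -0.073  +1.014  -0.483
     79  0.4293   +0.510  -0.160  +1.511  -0.721


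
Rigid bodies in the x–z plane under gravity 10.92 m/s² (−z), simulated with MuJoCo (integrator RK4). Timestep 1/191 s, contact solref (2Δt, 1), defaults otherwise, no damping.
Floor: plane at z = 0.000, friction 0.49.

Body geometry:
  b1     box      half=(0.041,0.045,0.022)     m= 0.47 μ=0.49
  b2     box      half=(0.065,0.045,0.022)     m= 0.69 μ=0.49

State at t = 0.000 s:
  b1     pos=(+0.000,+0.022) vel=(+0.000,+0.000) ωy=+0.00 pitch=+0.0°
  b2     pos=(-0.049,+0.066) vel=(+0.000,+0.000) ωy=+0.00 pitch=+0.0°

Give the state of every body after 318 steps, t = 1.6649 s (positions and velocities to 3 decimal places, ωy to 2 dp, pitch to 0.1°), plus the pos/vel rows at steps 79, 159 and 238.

State at t = 1.6649 s:
  b1     pos=(+0.001,+0.022) vel=(+0.001,+0.000) ωy=+0.00 pitch=+0.0°
  b2     pos=(-0.061,+0.056) vel=(-0.001,-0.001) ωy=+0.01 pitch=-36.1°

Key-timestep trajectory:
   step    t(s)  b1.x    b1.z    b1.vx   b1.vz   b2.x    b2.z    b2.vx   b2.vz 
     79  0.4136   +0.000  +0.022  +0.001  +0.000   -0.060  +0.057  +0.000  -0.001
    159  0.8325   +0.000  +0.022  +0.001  +0.000   -0.061  +0.057  +0.000  -0.001
    238  1.2461   +0.001  +0.022  +0.001  +0.000   -0.061  +0.056  +0.000  -0.001
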